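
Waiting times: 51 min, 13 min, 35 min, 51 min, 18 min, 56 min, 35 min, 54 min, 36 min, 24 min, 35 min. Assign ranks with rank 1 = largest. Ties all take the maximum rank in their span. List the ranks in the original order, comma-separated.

4, 11, 8, 4, 10, 1, 8, 2, 5, 9, 8

Sorted (descending): 56, 54, 51, 51, 36, 35, 35, 35, 24, 18, 13
The 2 values of 51 occupy positions 3–4 → each gets rank 4.
The 3 values of 35 occupy positions 6–8 → each gets rank 8.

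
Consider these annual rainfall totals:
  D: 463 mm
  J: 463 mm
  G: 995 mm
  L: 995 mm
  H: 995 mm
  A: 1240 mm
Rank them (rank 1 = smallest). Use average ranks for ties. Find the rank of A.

6

Sorted (ascending): 463, 463, 995, 995, 995, 1240
The 2 values of 463 occupy positions 1–2 → average rank (1+2)/2 = 1.5.
The 3 values of 995 occupy positions 3–5 → average rank 4.
A has value 1240 mm → rank 6.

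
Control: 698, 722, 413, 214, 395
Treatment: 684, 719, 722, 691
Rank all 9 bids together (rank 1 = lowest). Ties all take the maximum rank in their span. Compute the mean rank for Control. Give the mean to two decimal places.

4.20

Sorted (ascending): 214, 395, 413, 684, 691, 698, 719, 722, 722
The 2 values of 722 occupy positions 8–9 → each gets rank 9.
Control values → pooled ranks: 698→6, 722→9, 413→3, 214→1, 395→2
Mean rank = (6 + 9 + 3 + 1 + 2) / 5 = 4.20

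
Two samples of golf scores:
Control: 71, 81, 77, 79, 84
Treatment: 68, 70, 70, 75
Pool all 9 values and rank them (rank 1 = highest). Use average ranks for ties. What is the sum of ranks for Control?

16

Sorted (descending): 84, 81, 79, 77, 75, 71, 70, 70, 68
The 2 values of 70 occupy positions 7–8 → average rank (7+8)/2 = 7.5.
Control values → pooled ranks: 71→6, 81→2, 77→4, 79→3, 84→1
Rank sum = 6 + 2 + 4 + 3 + 1 = 16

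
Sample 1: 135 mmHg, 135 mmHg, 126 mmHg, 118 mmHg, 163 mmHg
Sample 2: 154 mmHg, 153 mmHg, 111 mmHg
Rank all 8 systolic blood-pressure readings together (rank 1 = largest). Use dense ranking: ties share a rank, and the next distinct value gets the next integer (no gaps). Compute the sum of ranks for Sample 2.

Sorted (descending): 163, 154, 153, 135, 135, 126, 118, 111
The 2 values of 135 share dense rank 4.
Remaining distinct values take the next consecutive integers.
Sample 2 values → pooled ranks: 154→2, 153→3, 111→7
Rank sum = 2 + 3 + 7 = 12

12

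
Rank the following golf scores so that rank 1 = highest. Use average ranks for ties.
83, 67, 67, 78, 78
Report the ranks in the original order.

1, 4.5, 4.5, 2.5, 2.5

Sorted (descending): 83, 78, 78, 67, 67
The 2 values of 78 occupy positions 2–3 → average rank (2+3)/2 = 2.5.
The 2 values of 67 occupy positions 4–5 → average rank (4+5)/2 = 4.5.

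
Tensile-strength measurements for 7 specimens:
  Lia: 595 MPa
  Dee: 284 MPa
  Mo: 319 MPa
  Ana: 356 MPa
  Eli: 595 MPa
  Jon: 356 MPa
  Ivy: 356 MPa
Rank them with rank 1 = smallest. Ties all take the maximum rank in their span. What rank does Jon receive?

Sorted (ascending): 284, 319, 356, 356, 356, 595, 595
The 3 values of 356 occupy positions 3–5 → each gets rank 5.
The 2 values of 595 occupy positions 6–7 → each gets rank 7.
Jon has value 356 MPa → rank 5.

5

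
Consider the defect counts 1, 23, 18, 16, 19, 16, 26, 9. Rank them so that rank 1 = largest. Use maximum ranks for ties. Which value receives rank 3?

Sorted (descending): 26, 23, 19, 18, 16, 16, 9, 1
The 2 values of 16 occupy positions 5–6 → each gets rank 6.
Rank 3 → value 19.

19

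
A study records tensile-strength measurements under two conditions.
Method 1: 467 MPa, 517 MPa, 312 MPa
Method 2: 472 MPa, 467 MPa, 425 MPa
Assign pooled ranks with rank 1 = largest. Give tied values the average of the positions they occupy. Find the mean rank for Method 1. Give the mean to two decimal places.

3.50

Sorted (descending): 517, 472, 467, 467, 425, 312
The 2 values of 467 occupy positions 3–4 → average rank (3+4)/2 = 3.5.
Method 1 values → pooled ranks: 467→3.5, 517→1, 312→6
Mean rank = (3.5 + 1 + 6) / 3 = 3.50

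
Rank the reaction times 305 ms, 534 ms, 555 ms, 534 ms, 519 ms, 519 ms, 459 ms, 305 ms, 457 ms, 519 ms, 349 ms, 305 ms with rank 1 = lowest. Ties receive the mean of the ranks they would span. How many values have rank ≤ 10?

Sorted (ascending): 305, 305, 305, 349, 457, 459, 519, 519, 519, 534, 534, 555
The 3 values of 305 occupy positions 1–3 → average rank 2.
The 3 values of 519 occupy positions 7–9 → average rank 8.
The 2 values of 534 occupy positions 10–11 → average rank (10+11)/2 = 10.5.
Ranks ≤ 10: {2, 2, 2, 4, 5, 6, 8, 8, 8} → 9 values.

9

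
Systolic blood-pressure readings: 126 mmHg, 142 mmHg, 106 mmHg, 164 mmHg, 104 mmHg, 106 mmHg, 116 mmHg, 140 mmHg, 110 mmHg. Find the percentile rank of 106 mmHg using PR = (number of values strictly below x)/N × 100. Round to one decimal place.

11.1

N = 9.
Strictly below 106: 1. Equal to 106: 2.
PR = 1/9 × 100 = 11.1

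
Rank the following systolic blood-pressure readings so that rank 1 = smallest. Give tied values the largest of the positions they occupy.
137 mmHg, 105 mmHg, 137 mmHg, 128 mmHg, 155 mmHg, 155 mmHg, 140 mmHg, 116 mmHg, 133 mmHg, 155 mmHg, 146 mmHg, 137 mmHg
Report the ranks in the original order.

Sorted (ascending): 105, 116, 128, 133, 137, 137, 137, 140, 146, 155, 155, 155
The 3 values of 137 occupy positions 5–7 → each gets rank 7.
The 3 values of 155 occupy positions 10–12 → each gets rank 12.

7, 1, 7, 3, 12, 12, 8, 2, 4, 12, 9, 7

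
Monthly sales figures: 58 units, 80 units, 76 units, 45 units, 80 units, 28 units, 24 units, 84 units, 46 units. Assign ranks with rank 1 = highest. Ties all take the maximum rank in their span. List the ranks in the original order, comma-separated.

5, 3, 4, 7, 3, 8, 9, 1, 6

Sorted (descending): 84, 80, 80, 76, 58, 46, 45, 28, 24
The 2 values of 80 occupy positions 2–3 → each gets rank 3.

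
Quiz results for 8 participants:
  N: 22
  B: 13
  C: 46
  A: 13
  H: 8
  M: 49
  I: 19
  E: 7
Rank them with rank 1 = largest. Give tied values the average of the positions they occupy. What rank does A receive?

5.5

Sorted (descending): 49, 46, 22, 19, 13, 13, 8, 7
The 2 values of 13 occupy positions 5–6 → average rank (5+6)/2 = 5.5.
A has value 13 → rank 5.5.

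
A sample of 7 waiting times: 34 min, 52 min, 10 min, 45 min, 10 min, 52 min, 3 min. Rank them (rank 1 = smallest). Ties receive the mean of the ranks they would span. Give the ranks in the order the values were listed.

Sorted (ascending): 3, 10, 10, 34, 45, 52, 52
The 2 values of 10 occupy positions 2–3 → average rank (2+3)/2 = 2.5.
The 2 values of 52 occupy positions 6–7 → average rank (6+7)/2 = 6.5.

4, 6.5, 2.5, 5, 2.5, 6.5, 1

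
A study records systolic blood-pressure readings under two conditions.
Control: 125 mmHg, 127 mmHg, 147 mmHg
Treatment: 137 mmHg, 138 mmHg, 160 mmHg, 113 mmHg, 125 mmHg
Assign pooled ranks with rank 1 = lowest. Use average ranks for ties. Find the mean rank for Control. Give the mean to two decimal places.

Sorted (ascending): 113, 125, 125, 127, 137, 138, 147, 160
The 2 values of 125 occupy positions 2–3 → average rank (2+3)/2 = 2.5.
Control values → pooled ranks: 125→2.5, 127→4, 147→7
Mean rank = (2.5 + 4 + 7) / 3 = 4.50

4.50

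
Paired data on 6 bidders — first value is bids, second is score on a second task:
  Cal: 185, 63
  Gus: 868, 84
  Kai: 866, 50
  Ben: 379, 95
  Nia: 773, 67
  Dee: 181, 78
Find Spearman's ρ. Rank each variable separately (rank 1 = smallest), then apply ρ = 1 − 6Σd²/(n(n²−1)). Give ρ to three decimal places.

-0.029

Ranks of variable 1: 2, 6, 5, 3, 4, 1
Ranks of variable 2: 2, 5, 1, 6, 3, 4
d = r₁ − r₂: 0, 1, 4, -3, 1, -3
d²: 0, 1, 16, 9, 1, 9; Σd² = 36
ρ = 1 − 6·36/(6·35) = 1 − 216/210 = -0.029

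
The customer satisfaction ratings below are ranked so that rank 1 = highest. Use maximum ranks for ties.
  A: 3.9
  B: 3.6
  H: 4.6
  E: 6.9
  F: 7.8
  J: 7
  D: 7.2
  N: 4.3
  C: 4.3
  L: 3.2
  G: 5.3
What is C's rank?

Sorted (descending): 7.8, 7.2, 7, 6.9, 5.3, 4.6, 4.3, 4.3, 3.9, 3.6, 3.2
The 2 values of 4.3 occupy positions 7–8 → each gets rank 8.
C has value 4.3 → rank 8.

8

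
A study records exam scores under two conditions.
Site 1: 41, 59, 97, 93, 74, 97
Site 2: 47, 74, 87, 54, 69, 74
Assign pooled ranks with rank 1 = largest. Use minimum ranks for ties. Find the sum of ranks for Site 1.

31

Sorted (descending): 97, 97, 93, 87, 74, 74, 74, 69, 59, 54, 47, 41
The 2 values of 97 occupy positions 1–2 → each gets rank 1.
The 3 values of 74 occupy positions 5–7 → each gets rank 5.
Site 1 values → pooled ranks: 41→12, 59→9, 97→1, 93→3, 74→5, 97→1
Rank sum = 12 + 9 + 1 + 3 + 5 + 1 = 31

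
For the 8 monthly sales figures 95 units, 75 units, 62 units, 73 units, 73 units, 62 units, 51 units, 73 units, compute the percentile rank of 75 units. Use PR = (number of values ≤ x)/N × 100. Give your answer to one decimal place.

87.5

N = 8.
Strictly below 75: 6. Equal to 75: 1.
PR = 7/8 × 100 = 87.5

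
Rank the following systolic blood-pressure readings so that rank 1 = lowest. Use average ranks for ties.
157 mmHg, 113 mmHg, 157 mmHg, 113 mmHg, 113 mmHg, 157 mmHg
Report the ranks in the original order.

Sorted (ascending): 113, 113, 113, 157, 157, 157
The 3 values of 113 occupy positions 1–3 → average rank 2.
The 3 values of 157 occupy positions 4–6 → average rank 5.

5, 2, 5, 2, 2, 5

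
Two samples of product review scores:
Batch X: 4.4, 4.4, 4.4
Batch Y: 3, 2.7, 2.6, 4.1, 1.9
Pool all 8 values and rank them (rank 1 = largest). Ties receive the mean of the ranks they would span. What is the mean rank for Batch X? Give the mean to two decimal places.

2.00

Sorted (descending): 4.4, 4.4, 4.4, 4.1, 3, 2.7, 2.6, 1.9
The 3 values of 4.4 occupy positions 1–3 → average rank 2.
Batch X values → pooled ranks: 4.4→2, 4.4→2, 4.4→2
Mean rank = (2 + 2 + 2) / 3 = 2.00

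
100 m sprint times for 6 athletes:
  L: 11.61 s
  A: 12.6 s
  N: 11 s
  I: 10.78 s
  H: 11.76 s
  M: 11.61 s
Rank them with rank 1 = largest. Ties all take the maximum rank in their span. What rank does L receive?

4

Sorted (descending): 12.6, 11.76, 11.61, 11.61, 11, 10.78
The 2 values of 11.61 occupy positions 3–4 → each gets rank 4.
L has value 11.61 s → rank 4.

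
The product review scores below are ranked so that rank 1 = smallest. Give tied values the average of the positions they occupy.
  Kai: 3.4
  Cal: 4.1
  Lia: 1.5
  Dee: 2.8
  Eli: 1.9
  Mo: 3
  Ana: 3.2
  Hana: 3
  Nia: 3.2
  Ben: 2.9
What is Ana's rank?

7.5

Sorted (ascending): 1.5, 1.9, 2.8, 2.9, 3, 3, 3.2, 3.2, 3.4, 4.1
The 2 values of 3 occupy positions 5–6 → average rank (5+6)/2 = 5.5.
The 2 values of 3.2 occupy positions 7–8 → average rank (7+8)/2 = 7.5.
Ana has value 3.2 → rank 7.5.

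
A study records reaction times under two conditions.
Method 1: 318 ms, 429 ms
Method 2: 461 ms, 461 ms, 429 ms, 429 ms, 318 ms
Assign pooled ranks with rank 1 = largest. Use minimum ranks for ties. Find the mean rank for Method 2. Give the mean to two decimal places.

2.80

Sorted (descending): 461, 461, 429, 429, 429, 318, 318
The 2 values of 461 occupy positions 1–2 → each gets rank 1.
The 3 values of 429 occupy positions 3–5 → each gets rank 3.
The 2 values of 318 occupy positions 6–7 → each gets rank 6.
Method 2 values → pooled ranks: 461→1, 461→1, 429→3, 429→3, 318→6
Mean rank = (1 + 1 + 3 + 3 + 6) / 5 = 2.80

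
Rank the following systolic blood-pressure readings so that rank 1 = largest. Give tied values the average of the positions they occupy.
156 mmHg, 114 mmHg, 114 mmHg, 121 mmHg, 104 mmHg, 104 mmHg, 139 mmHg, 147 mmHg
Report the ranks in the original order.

Sorted (descending): 156, 147, 139, 121, 114, 114, 104, 104
The 2 values of 114 occupy positions 5–6 → average rank (5+6)/2 = 5.5.
The 2 values of 104 occupy positions 7–8 → average rank (7+8)/2 = 7.5.

1, 5.5, 5.5, 4, 7.5, 7.5, 3, 2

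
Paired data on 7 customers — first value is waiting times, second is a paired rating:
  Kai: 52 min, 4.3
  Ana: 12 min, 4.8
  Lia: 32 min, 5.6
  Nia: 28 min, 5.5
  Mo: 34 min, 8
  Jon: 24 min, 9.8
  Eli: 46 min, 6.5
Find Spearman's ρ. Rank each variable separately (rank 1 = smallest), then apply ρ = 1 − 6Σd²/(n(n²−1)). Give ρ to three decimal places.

Ranks of variable 1: 7, 1, 4, 3, 5, 2, 6
Ranks of variable 2: 1, 2, 4, 3, 6, 7, 5
d = r₁ − r₂: 6, -1, 0, 0, -1, -5, 1
d²: 36, 1, 0, 0, 1, 25, 1; Σd² = 64
ρ = 1 − 6·64/(7·48) = 1 − 384/336 = -0.143

-0.143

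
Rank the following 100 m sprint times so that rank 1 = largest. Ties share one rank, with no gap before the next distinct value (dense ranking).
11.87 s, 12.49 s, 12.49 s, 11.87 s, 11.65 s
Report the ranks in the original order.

2, 1, 1, 2, 3

Sorted (descending): 12.49, 12.49, 11.87, 11.87, 11.65
The 2 values of 12.49 share dense rank 1.
The 2 values of 11.87 share dense rank 2.
Remaining distinct values take the next consecutive integers.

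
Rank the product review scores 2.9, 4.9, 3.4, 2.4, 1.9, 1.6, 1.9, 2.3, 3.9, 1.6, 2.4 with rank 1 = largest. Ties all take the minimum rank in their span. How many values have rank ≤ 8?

Sorted (descending): 4.9, 3.9, 3.4, 2.9, 2.4, 2.4, 2.3, 1.9, 1.9, 1.6, 1.6
The 2 values of 2.4 occupy positions 5–6 → each gets rank 5.
The 2 values of 1.9 occupy positions 8–9 → each gets rank 8.
The 2 values of 1.6 occupy positions 10–11 → each gets rank 10.
Ranks ≤ 8: {1, 2, 3, 4, 5, 5, 7, 8, 8} → 9 values.

9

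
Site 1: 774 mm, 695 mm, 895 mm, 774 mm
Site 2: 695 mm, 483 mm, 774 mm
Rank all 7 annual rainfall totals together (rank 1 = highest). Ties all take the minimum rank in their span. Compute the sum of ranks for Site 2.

Sorted (descending): 895, 774, 774, 774, 695, 695, 483
The 3 values of 774 occupy positions 2–4 → each gets rank 2.
The 2 values of 695 occupy positions 5–6 → each gets rank 5.
Site 2 values → pooled ranks: 695→5, 483→7, 774→2
Rank sum = 5 + 7 + 2 = 14

14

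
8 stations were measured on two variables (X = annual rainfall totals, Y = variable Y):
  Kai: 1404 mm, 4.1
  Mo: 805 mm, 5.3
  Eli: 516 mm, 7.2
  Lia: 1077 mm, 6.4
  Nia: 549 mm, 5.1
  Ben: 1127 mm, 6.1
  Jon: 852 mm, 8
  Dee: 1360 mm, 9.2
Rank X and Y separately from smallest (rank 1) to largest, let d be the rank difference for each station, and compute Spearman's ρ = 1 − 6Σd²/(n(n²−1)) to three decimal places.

-0.048

Ranks of variable 1: 8, 3, 1, 5, 2, 6, 4, 7
Ranks of variable 2: 1, 3, 6, 5, 2, 4, 7, 8
d = r₁ − r₂: 7, 0, -5, 0, 0, 2, -3, -1
d²: 49, 0, 25, 0, 0, 4, 9, 1; Σd² = 88
ρ = 1 − 6·88/(8·63) = 1 − 528/504 = -0.048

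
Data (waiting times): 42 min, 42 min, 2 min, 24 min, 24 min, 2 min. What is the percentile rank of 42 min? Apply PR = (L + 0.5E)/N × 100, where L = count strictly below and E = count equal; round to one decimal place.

83.3

N = 6.
Strictly below 42: 4. Equal to 42: 2.
PR = (4 + 0.5·2)/6 × 100 = 83.3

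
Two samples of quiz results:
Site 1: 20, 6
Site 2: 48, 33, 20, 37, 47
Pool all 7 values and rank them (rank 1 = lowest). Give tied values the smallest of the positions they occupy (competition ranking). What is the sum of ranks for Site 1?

Sorted (ascending): 6, 20, 20, 33, 37, 47, 48
The 2 values of 20 occupy positions 2–3 → each gets rank 2.
Site 1 values → pooled ranks: 20→2, 6→1
Rank sum = 2 + 1 = 3

3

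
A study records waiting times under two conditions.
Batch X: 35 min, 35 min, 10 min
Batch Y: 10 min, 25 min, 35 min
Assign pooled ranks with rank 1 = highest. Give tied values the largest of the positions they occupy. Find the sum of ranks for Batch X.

12

Sorted (descending): 35, 35, 35, 25, 10, 10
The 3 values of 35 occupy positions 1–3 → each gets rank 3.
The 2 values of 10 occupy positions 5–6 → each gets rank 6.
Batch X values → pooled ranks: 35→3, 35→3, 10→6
Rank sum = 3 + 3 + 6 = 12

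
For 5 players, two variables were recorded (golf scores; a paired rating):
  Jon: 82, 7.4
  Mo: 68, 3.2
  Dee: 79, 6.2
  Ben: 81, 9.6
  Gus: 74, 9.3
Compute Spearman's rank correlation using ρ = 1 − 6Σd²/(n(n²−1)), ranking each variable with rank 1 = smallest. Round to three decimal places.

Ranks of variable 1: 5, 1, 3, 4, 2
Ranks of variable 2: 3, 1, 2, 5, 4
d = r₁ − r₂: 2, 0, 1, -1, -2
d²: 4, 0, 1, 1, 4; Σd² = 10
ρ = 1 − 6·10/(5·24) = 1 − 60/120 = 0.500

0.500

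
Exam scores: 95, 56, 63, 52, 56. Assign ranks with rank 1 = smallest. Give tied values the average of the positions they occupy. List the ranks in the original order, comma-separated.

Sorted (ascending): 52, 56, 56, 63, 95
The 2 values of 56 occupy positions 2–3 → average rank (2+3)/2 = 2.5.

5, 2.5, 4, 1, 2.5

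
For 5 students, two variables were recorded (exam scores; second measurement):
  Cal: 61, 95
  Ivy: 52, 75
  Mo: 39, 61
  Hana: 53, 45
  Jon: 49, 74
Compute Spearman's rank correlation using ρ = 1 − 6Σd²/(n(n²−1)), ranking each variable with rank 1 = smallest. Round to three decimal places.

Ranks of variable 1: 5, 3, 1, 4, 2
Ranks of variable 2: 5, 4, 2, 1, 3
d = r₁ − r₂: 0, -1, -1, 3, -1
d²: 0, 1, 1, 9, 1; Σd² = 12
ρ = 1 − 6·12/(5·24) = 1 − 72/120 = 0.400

0.400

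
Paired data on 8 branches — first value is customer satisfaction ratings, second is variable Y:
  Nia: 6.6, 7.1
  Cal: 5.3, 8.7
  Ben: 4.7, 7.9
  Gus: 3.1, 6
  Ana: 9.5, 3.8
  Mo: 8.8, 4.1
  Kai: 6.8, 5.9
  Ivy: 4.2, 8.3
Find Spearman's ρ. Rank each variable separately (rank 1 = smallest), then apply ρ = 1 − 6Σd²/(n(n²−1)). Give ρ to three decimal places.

Ranks of variable 1: 5, 4, 3, 1, 8, 7, 6, 2
Ranks of variable 2: 5, 8, 6, 4, 1, 2, 3, 7
d = r₁ − r₂: 0, -4, -3, -3, 7, 5, 3, -5
d²: 0, 16, 9, 9, 49, 25, 9, 25; Σd² = 142
ρ = 1 − 6·142/(8·63) = 1 − 852/504 = -0.690

-0.690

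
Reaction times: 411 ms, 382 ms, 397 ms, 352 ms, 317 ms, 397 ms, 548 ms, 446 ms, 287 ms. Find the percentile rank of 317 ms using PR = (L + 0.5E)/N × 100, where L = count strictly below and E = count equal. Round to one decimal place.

N = 9.
Strictly below 317: 1. Equal to 317: 1.
PR = (1 + 0.5·1)/9 × 100 = 16.7

16.7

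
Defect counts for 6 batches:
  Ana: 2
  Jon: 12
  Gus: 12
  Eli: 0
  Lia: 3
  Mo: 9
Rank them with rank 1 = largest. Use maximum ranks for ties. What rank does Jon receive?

Sorted (descending): 12, 12, 9, 3, 2, 0
The 2 values of 12 occupy positions 1–2 → each gets rank 2.
Jon has value 12 → rank 2.

2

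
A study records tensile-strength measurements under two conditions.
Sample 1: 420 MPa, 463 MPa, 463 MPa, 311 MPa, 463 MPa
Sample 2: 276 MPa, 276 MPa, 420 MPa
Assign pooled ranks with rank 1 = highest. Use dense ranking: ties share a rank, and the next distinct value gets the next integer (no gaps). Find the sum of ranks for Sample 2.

10

Sorted (descending): 463, 463, 463, 420, 420, 311, 276, 276
The 3 values of 463 share dense rank 1.
The 2 values of 420 share dense rank 2.
The 2 values of 276 share dense rank 4.
Remaining distinct values take the next consecutive integers.
Sample 2 values → pooled ranks: 276→4, 276→4, 420→2
Rank sum = 4 + 4 + 2 = 10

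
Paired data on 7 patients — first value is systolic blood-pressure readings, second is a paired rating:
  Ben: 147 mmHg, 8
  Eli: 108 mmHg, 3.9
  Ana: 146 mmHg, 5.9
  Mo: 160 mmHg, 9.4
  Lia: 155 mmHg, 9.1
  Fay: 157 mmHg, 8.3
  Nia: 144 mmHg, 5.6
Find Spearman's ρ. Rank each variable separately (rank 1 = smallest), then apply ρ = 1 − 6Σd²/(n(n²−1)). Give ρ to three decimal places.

Ranks of variable 1: 4, 1, 3, 7, 5, 6, 2
Ranks of variable 2: 4, 1, 3, 7, 6, 5, 2
d = r₁ − r₂: 0, 0, 0, 0, -1, 1, 0
d²: 0, 0, 0, 0, 1, 1, 0; Σd² = 2
ρ = 1 − 6·2/(7·48) = 1 − 12/336 = 0.964

0.964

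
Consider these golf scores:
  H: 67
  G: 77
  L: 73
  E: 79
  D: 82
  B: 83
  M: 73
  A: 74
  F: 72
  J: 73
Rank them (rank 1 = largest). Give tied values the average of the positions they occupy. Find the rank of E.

Sorted (descending): 83, 82, 79, 77, 74, 73, 73, 73, 72, 67
The 3 values of 73 occupy positions 6–8 → average rank 7.
E has value 79 → rank 3.

3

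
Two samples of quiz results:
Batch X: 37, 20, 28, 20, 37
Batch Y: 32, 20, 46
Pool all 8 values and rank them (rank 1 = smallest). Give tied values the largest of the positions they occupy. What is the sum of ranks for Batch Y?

Sorted (ascending): 20, 20, 20, 28, 32, 37, 37, 46
The 3 values of 20 occupy positions 1–3 → each gets rank 3.
The 2 values of 37 occupy positions 6–7 → each gets rank 7.
Batch Y values → pooled ranks: 32→5, 20→3, 46→8
Rank sum = 5 + 3 + 8 = 16

16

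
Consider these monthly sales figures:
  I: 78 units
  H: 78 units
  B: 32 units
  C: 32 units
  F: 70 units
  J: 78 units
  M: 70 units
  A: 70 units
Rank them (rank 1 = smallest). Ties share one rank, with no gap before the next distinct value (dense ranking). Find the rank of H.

Sorted (ascending): 32, 32, 70, 70, 70, 78, 78, 78
The 2 values of 32 share dense rank 1.
The 3 values of 70 share dense rank 2.
The 3 values of 78 share dense rank 3.
H has value 78 units → rank 3.

3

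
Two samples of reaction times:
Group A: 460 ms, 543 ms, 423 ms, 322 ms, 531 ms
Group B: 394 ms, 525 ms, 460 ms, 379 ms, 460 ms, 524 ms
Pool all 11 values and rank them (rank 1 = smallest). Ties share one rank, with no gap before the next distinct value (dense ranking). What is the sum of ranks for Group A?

27

Sorted (ascending): 322, 379, 394, 423, 460, 460, 460, 524, 525, 531, 543
The 3 values of 460 share dense rank 5.
Remaining distinct values take the next consecutive integers.
Group A values → pooled ranks: 460→5, 543→9, 423→4, 322→1, 531→8
Rank sum = 5 + 9 + 4 + 1 + 8 = 27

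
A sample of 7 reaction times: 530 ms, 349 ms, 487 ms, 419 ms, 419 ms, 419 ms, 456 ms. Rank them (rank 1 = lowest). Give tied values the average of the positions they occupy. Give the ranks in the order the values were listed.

7, 1, 6, 3, 3, 3, 5

Sorted (ascending): 349, 419, 419, 419, 456, 487, 530
The 3 values of 419 occupy positions 2–4 → average rank 3.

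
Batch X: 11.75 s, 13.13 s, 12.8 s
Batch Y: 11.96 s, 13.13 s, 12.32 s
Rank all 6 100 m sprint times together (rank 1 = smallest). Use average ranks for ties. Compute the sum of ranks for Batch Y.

Sorted (ascending): 11.75, 11.96, 12.32, 12.8, 13.13, 13.13
The 2 values of 13.13 occupy positions 5–6 → average rank (5+6)/2 = 5.5.
Batch Y values → pooled ranks: 11.96→2, 13.13→5.5, 12.32→3
Rank sum = 2 + 5.5 + 3 = 10.5

10.5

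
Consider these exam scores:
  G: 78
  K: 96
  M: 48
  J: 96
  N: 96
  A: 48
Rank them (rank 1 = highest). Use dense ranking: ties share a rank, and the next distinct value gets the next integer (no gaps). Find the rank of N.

1

Sorted (descending): 96, 96, 96, 78, 48, 48
The 3 values of 96 share dense rank 1.
The 2 values of 48 share dense rank 3.
Remaining distinct values take the next consecutive integers.
N has value 96 → rank 1.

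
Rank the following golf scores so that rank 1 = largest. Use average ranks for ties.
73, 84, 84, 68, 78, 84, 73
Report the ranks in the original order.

5.5, 2, 2, 7, 4, 2, 5.5

Sorted (descending): 84, 84, 84, 78, 73, 73, 68
The 3 values of 84 occupy positions 1–3 → average rank 2.
The 2 values of 73 occupy positions 5–6 → average rank (5+6)/2 = 5.5.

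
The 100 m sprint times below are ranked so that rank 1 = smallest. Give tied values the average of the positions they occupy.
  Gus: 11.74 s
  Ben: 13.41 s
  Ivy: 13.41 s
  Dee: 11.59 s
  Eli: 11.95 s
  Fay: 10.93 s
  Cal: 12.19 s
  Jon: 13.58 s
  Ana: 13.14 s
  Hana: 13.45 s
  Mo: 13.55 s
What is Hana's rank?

Sorted (ascending): 10.93, 11.59, 11.74, 11.95, 12.19, 13.14, 13.41, 13.41, 13.45, 13.55, 13.58
The 2 values of 13.41 occupy positions 7–8 → average rank (7+8)/2 = 7.5.
Hana has value 13.45 s → rank 9.

9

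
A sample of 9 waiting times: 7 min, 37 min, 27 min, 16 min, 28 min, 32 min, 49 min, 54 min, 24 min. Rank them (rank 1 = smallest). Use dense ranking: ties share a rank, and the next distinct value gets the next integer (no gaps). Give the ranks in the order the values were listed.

1, 7, 4, 2, 5, 6, 8, 9, 3

Sorted (ascending): 7, 16, 24, 27, 28, 32, 37, 49, 54
No ties — each value takes its position as its rank.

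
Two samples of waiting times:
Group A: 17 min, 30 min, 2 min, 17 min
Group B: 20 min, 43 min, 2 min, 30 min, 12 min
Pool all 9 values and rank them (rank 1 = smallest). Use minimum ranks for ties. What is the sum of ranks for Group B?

Sorted (ascending): 2, 2, 12, 17, 17, 20, 30, 30, 43
The 2 values of 2 occupy positions 1–2 → each gets rank 1.
The 2 values of 17 occupy positions 4–5 → each gets rank 4.
The 2 values of 30 occupy positions 7–8 → each gets rank 7.
Group B values → pooled ranks: 20→6, 43→9, 2→1, 30→7, 12→3
Rank sum = 6 + 9 + 1 + 7 + 3 = 26

26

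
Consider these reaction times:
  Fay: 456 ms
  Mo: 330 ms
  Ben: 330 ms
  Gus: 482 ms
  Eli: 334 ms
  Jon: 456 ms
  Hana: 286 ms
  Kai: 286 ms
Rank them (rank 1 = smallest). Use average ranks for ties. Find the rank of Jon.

Sorted (ascending): 286, 286, 330, 330, 334, 456, 456, 482
The 2 values of 286 occupy positions 1–2 → average rank (1+2)/2 = 1.5.
The 2 values of 330 occupy positions 3–4 → average rank (3+4)/2 = 3.5.
The 2 values of 456 occupy positions 6–7 → average rank (6+7)/2 = 6.5.
Jon has value 456 ms → rank 6.5.

6.5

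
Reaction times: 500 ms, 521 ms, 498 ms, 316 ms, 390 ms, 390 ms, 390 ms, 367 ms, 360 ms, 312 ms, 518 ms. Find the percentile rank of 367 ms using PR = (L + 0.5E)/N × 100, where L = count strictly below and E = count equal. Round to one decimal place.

31.8

N = 11.
Strictly below 367: 3. Equal to 367: 1.
PR = (3 + 0.5·1)/11 × 100 = 31.8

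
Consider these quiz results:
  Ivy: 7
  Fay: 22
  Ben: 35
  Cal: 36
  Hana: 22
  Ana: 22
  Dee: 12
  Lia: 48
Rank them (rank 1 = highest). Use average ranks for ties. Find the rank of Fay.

5

Sorted (descending): 48, 36, 35, 22, 22, 22, 12, 7
The 3 values of 22 occupy positions 4–6 → average rank 5.
Fay has value 22 → rank 5.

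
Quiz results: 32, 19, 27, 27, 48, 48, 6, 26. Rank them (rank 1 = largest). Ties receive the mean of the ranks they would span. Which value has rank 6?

Sorted (descending): 48, 48, 32, 27, 27, 26, 19, 6
The 2 values of 48 occupy positions 1–2 → average rank (1+2)/2 = 1.5.
The 2 values of 27 occupy positions 4–5 → average rank (4+5)/2 = 4.5.
Rank 6 → value 26.

26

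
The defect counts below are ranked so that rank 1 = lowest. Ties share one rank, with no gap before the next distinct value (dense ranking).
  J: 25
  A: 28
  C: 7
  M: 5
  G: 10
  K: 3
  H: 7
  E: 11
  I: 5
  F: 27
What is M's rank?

2

Sorted (ascending): 3, 5, 5, 7, 7, 10, 11, 25, 27, 28
The 2 values of 5 share dense rank 2.
The 2 values of 7 share dense rank 3.
Remaining distinct values take the next consecutive integers.
M has value 5 → rank 2.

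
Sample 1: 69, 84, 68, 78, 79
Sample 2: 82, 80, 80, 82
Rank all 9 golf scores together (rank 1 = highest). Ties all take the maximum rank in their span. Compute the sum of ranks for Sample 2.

Sorted (descending): 84, 82, 82, 80, 80, 79, 78, 69, 68
The 2 values of 82 occupy positions 2–3 → each gets rank 3.
The 2 values of 80 occupy positions 4–5 → each gets rank 5.
Sample 2 values → pooled ranks: 82→3, 80→5, 80→5, 82→3
Rank sum = 3 + 5 + 5 + 3 = 16

16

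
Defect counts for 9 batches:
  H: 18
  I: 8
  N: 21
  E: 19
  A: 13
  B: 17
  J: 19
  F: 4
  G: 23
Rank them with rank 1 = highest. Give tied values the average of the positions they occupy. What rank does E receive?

Sorted (descending): 23, 21, 19, 19, 18, 17, 13, 8, 4
The 2 values of 19 occupy positions 3–4 → average rank (3+4)/2 = 3.5.
E has value 19 → rank 3.5.

3.5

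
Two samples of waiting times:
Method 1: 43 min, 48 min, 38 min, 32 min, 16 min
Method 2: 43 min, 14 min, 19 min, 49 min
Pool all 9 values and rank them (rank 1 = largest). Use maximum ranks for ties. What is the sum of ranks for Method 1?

Sorted (descending): 49, 48, 43, 43, 38, 32, 19, 16, 14
The 2 values of 43 occupy positions 3–4 → each gets rank 4.
Method 1 values → pooled ranks: 43→4, 48→2, 38→5, 32→6, 16→8
Rank sum = 4 + 2 + 5 + 6 + 8 = 25

25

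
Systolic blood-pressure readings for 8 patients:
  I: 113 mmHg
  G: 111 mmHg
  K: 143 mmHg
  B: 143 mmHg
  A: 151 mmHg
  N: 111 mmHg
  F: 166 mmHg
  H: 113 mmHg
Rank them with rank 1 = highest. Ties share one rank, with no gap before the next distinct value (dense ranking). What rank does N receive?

Sorted (descending): 166, 151, 143, 143, 113, 113, 111, 111
The 2 values of 143 share dense rank 3.
The 2 values of 113 share dense rank 4.
The 2 values of 111 share dense rank 5.
Remaining distinct values take the next consecutive integers.
N has value 111 mmHg → rank 5.

5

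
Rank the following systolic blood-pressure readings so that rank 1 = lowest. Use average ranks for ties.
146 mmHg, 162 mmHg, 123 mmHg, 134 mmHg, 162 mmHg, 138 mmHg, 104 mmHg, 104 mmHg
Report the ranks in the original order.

Sorted (ascending): 104, 104, 123, 134, 138, 146, 162, 162
The 2 values of 104 occupy positions 1–2 → average rank (1+2)/2 = 1.5.
The 2 values of 162 occupy positions 7–8 → average rank (7+8)/2 = 7.5.

6, 7.5, 3, 4, 7.5, 5, 1.5, 1.5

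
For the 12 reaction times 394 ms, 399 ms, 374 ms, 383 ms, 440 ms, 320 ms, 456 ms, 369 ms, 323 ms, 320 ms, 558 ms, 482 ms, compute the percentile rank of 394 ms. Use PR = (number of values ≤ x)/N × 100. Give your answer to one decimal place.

58.3

N = 12.
Strictly below 394: 6. Equal to 394: 1.
PR = 7/12 × 100 = 58.3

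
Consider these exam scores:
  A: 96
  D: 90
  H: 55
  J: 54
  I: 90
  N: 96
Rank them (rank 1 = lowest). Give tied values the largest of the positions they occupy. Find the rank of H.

2

Sorted (ascending): 54, 55, 90, 90, 96, 96
The 2 values of 90 occupy positions 3–4 → each gets rank 4.
The 2 values of 96 occupy positions 5–6 → each gets rank 6.
H has value 55 → rank 2.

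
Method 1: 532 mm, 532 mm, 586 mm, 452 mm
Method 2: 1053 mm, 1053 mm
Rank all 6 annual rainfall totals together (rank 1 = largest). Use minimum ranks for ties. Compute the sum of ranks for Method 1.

Sorted (descending): 1053, 1053, 586, 532, 532, 452
The 2 values of 1053 occupy positions 1–2 → each gets rank 1.
The 2 values of 532 occupy positions 4–5 → each gets rank 4.
Method 1 values → pooled ranks: 532→4, 532→4, 586→3, 452→6
Rank sum = 4 + 4 + 3 + 6 = 17

17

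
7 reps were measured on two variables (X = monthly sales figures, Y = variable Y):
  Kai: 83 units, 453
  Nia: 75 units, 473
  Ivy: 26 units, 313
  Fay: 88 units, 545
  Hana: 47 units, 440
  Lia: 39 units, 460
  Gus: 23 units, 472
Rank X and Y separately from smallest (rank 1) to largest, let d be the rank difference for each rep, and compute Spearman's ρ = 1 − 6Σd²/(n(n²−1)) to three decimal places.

Ranks of variable 1: 6, 5, 2, 7, 4, 3, 1
Ranks of variable 2: 3, 6, 1, 7, 2, 4, 5
d = r₁ − r₂: 3, -1, 1, 0, 2, -1, -4
d²: 9, 1, 1, 0, 4, 1, 16; Σd² = 32
ρ = 1 − 6·32/(7·48) = 1 − 192/336 = 0.429

0.429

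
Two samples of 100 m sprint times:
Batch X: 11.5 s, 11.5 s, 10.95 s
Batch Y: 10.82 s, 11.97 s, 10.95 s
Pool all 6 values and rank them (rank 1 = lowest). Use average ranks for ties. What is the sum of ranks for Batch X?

Sorted (ascending): 10.82, 10.95, 10.95, 11.5, 11.5, 11.97
The 2 values of 10.95 occupy positions 2–3 → average rank (2+3)/2 = 2.5.
The 2 values of 11.5 occupy positions 4–5 → average rank (4+5)/2 = 4.5.
Batch X values → pooled ranks: 11.5→4.5, 11.5→4.5, 10.95→2.5
Rank sum = 4.5 + 4.5 + 2.5 = 11.5

11.5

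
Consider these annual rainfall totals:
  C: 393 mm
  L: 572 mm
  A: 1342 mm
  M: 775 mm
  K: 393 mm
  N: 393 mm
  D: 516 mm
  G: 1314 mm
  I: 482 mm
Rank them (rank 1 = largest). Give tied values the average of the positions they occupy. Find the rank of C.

8

Sorted (descending): 1342, 1314, 775, 572, 516, 482, 393, 393, 393
The 3 values of 393 occupy positions 7–9 → average rank 8.
C has value 393 mm → rank 8.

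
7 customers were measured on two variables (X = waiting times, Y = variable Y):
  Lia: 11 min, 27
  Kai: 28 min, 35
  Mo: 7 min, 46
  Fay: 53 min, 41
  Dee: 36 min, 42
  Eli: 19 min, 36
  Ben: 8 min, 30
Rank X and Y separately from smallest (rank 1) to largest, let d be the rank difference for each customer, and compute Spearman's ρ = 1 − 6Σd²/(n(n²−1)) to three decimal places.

0.143

Ranks of variable 1: 3, 5, 1, 7, 6, 4, 2
Ranks of variable 2: 1, 3, 7, 5, 6, 4, 2
d = r₁ − r₂: 2, 2, -6, 2, 0, 0, 0
d²: 4, 4, 36, 4, 0, 0, 0; Σd² = 48
ρ = 1 − 6·48/(7·48) = 1 − 288/336 = 0.143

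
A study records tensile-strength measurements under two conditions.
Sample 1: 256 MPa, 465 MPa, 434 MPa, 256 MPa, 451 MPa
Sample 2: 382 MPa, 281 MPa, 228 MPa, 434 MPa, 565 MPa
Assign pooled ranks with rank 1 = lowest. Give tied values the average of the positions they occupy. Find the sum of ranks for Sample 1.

28.5

Sorted (ascending): 228, 256, 256, 281, 382, 434, 434, 451, 465, 565
The 2 values of 256 occupy positions 2–3 → average rank (2+3)/2 = 2.5.
The 2 values of 434 occupy positions 6–7 → average rank (6+7)/2 = 6.5.
Sample 1 values → pooled ranks: 256→2.5, 465→9, 434→6.5, 256→2.5, 451→8
Rank sum = 2.5 + 9 + 6.5 + 2.5 + 8 = 28.5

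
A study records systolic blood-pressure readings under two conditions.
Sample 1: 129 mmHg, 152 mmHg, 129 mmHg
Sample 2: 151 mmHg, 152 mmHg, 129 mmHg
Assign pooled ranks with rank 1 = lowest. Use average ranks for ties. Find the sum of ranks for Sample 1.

Sorted (ascending): 129, 129, 129, 151, 152, 152
The 3 values of 129 occupy positions 1–3 → average rank 2.
The 2 values of 152 occupy positions 5–6 → average rank (5+6)/2 = 5.5.
Sample 1 values → pooled ranks: 129→2, 152→5.5, 129→2
Rank sum = 2 + 5.5 + 2 = 9.5

9.5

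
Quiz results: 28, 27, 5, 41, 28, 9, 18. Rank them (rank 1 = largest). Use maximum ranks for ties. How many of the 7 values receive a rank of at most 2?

1

Sorted (descending): 41, 28, 28, 27, 18, 9, 5
The 2 values of 28 occupy positions 2–3 → each gets rank 3.
Ranks ≤ 2: {1} → 1 value.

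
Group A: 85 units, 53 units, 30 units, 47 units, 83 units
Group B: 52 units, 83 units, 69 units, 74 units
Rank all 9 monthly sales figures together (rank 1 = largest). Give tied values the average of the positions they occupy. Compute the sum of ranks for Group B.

18.5

Sorted (descending): 85, 83, 83, 74, 69, 53, 52, 47, 30
The 2 values of 83 occupy positions 2–3 → average rank (2+3)/2 = 2.5.
Group B values → pooled ranks: 52→7, 83→2.5, 69→5, 74→4
Rank sum = 7 + 2.5 + 5 + 4 = 18.5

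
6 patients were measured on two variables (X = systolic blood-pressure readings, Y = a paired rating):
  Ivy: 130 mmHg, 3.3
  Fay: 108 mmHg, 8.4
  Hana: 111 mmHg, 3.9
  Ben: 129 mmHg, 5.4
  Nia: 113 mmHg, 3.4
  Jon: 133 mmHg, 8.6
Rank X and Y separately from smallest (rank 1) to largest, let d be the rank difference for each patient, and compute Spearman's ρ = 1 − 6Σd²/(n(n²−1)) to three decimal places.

0.029

Ranks of variable 1: 5, 1, 2, 4, 3, 6
Ranks of variable 2: 1, 5, 3, 4, 2, 6
d = r₁ − r₂: 4, -4, -1, 0, 1, 0
d²: 16, 16, 1, 0, 1, 0; Σd² = 34
ρ = 1 − 6·34/(6·35) = 1 − 204/210 = 0.029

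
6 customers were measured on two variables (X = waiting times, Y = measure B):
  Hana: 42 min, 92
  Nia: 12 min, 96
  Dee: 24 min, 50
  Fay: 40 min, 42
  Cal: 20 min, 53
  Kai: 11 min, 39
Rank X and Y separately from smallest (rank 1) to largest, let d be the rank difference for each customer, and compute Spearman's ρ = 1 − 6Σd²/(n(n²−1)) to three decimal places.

Ranks of variable 1: 6, 2, 4, 5, 3, 1
Ranks of variable 2: 5, 6, 3, 2, 4, 1
d = r₁ − r₂: 1, -4, 1, 3, -1, 0
d²: 1, 16, 1, 9, 1, 0; Σd² = 28
ρ = 1 − 6·28/(6·35) = 1 − 168/210 = 0.200

0.200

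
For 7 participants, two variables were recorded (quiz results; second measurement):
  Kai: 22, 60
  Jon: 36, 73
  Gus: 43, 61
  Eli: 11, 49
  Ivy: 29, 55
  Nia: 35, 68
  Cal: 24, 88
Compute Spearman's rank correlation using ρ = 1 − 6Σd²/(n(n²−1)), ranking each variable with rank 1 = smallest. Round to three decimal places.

0.464

Ranks of variable 1: 2, 6, 7, 1, 4, 5, 3
Ranks of variable 2: 3, 6, 4, 1, 2, 5, 7
d = r₁ − r₂: -1, 0, 3, 0, 2, 0, -4
d²: 1, 0, 9, 0, 4, 0, 16; Σd² = 30
ρ = 1 − 6·30/(7·48) = 1 − 180/336 = 0.464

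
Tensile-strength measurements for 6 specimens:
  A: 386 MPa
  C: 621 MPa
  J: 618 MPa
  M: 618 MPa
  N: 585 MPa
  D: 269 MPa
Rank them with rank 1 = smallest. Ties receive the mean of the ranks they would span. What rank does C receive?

Sorted (ascending): 269, 386, 585, 618, 618, 621
The 2 values of 618 occupy positions 4–5 → average rank (4+5)/2 = 4.5.
C has value 621 MPa → rank 6.

6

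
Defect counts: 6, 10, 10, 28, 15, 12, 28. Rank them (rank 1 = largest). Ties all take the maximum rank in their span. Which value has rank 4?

Sorted (descending): 28, 28, 15, 12, 10, 10, 6
The 2 values of 28 occupy positions 1–2 → each gets rank 2.
The 2 values of 10 occupy positions 5–6 → each gets rank 6.
Rank 4 → value 12.

12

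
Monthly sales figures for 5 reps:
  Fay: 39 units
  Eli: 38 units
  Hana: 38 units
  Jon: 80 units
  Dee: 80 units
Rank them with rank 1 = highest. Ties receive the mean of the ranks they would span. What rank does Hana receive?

Sorted (descending): 80, 80, 39, 38, 38
The 2 values of 80 occupy positions 1–2 → average rank (1+2)/2 = 1.5.
The 2 values of 38 occupy positions 4–5 → average rank (4+5)/2 = 4.5.
Hana has value 38 units → rank 4.5.

4.5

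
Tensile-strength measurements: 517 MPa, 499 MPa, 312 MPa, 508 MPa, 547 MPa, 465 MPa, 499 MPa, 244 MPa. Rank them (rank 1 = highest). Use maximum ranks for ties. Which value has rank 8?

244

Sorted (descending): 547, 517, 508, 499, 499, 465, 312, 244
The 2 values of 499 occupy positions 4–5 → each gets rank 5.
Rank 8 → value 244.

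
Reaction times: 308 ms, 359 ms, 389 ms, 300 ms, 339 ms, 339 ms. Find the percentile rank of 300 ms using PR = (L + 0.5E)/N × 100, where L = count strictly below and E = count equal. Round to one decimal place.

8.3

N = 6.
Strictly below 300: 0. Equal to 300: 1.
PR = (0 + 0.5·1)/6 × 100 = 8.3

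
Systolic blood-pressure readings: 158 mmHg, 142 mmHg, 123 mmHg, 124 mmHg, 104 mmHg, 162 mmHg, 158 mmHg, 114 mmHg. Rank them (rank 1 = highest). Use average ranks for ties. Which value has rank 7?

Sorted (descending): 162, 158, 158, 142, 124, 123, 114, 104
The 2 values of 158 occupy positions 2–3 → average rank (2+3)/2 = 2.5.
Rank 7 → value 114.

114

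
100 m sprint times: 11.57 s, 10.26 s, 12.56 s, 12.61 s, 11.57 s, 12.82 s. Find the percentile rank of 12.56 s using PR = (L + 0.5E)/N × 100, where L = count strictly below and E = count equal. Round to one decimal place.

N = 6.
Strictly below 12.56: 3. Equal to 12.56: 1.
PR = (3 + 0.5·1)/6 × 100 = 58.3

58.3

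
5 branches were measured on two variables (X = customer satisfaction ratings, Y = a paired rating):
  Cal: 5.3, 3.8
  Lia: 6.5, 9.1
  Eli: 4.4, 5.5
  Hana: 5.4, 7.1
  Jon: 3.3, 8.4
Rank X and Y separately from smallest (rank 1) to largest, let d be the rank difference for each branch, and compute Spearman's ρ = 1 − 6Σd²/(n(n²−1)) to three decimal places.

0.300

Ranks of variable 1: 3, 5, 2, 4, 1
Ranks of variable 2: 1, 5, 2, 3, 4
d = r₁ − r₂: 2, 0, 0, 1, -3
d²: 4, 0, 0, 1, 9; Σd² = 14
ρ = 1 − 6·14/(5·24) = 1 − 84/120 = 0.300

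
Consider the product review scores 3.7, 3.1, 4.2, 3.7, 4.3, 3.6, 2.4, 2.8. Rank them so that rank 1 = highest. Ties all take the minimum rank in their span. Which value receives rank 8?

Sorted (descending): 4.3, 4.2, 3.7, 3.7, 3.6, 3.1, 2.8, 2.4
The 2 values of 3.7 occupy positions 3–4 → each gets rank 3.
Rank 8 → value 2.4.

2.4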